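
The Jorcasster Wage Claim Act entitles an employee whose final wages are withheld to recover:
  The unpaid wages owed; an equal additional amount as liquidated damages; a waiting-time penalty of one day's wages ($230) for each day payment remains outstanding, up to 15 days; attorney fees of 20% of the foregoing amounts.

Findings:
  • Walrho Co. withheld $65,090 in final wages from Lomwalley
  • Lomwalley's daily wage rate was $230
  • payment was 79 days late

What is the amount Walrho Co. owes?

Liquidated damages (equal amount): $65,090
Penalty days: min(79, 15) = 15
Waiting-time penalty: 15 × $230 = $3,450
Subtotal: $65,090 + $65,090 + $3,450 = $133,630
Attorney fees: 20% of $133,630 = $26,726
Total award: $133,630 + $26,726 = $160,356

Total award: $160,356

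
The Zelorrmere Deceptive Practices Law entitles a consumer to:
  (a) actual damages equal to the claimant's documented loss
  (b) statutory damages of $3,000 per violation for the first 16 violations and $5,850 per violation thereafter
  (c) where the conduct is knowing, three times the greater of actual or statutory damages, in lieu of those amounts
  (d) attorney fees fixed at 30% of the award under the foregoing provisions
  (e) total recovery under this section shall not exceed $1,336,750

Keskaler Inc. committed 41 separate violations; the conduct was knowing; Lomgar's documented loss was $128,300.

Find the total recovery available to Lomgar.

$757,575

First 16 violations: 16 × $3,000 = $48,000
Remaining violations: (41 − 16) × $5,850 = $146,250
Statutory damages: $48,000 + $146,250 = $194,250
Greater of actual damages ($128,300) or statutory damages ($194,250): $194,250
Trebled: 3 × $194,250 = $582,750
Attorney fees: 30% of $582,750 = $174,825
Total before cap: $582,750 + $174,825 = $757,575
Cap at $1,336,750: $757,575 is within the cap, no reduction.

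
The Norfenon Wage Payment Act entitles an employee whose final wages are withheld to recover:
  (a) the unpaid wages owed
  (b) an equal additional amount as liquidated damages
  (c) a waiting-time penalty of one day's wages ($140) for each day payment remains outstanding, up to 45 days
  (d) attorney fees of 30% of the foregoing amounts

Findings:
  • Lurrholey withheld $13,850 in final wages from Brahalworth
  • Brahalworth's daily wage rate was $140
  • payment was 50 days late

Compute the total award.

$44,200

Liquidated damages (equal amount): $13,850
Penalty days: min(50, 45) = 45
Waiting-time penalty: 45 × $140 = $6,300
Subtotal: $13,850 + $13,850 + $6,300 = $34,000
Attorney fees: 30% of $34,000 = $10,200
Total award: $34,000 + $10,200 = $44,200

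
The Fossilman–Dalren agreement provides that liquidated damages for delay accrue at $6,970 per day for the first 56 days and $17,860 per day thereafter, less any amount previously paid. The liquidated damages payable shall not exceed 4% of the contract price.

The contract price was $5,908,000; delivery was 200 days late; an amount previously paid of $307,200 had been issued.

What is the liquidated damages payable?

$236,320

First 56 days: 56 × $6,970 = $390,320
Remaining days: (200 − 56) × $17,860 = $2,571,840
Accrued per-day damages: $390,320 + $2,571,840 = $2,962,160
Less amount previously paid: $2,962,160 − $307,200 = $2,654,960
Cap: 4% of $5,908,000 = $236,320
Cap at $236,320: $2,654,960 exceeds the cap → $236,320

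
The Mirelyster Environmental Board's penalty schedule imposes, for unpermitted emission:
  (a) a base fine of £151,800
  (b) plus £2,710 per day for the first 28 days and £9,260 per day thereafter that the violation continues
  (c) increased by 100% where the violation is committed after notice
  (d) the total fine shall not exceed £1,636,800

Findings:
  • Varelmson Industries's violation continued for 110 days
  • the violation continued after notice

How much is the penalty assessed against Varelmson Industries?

First 28 days: 28 × £2,710 = £75,880
Remaining days: (110 − 28) × £9,260 = £759,320
Per-day component: £75,880 + £759,320 = £835,200
Base plus per-day: £151,800 + £835,200 = £987,000
Enhancement: 100% of £987,000 = £987,000
Enhanced fine: £987,000 + £987,000 = £1,974,000
Cap at £1,636,800: £1,974,000 exceeds the cap → £1,636,800

Civil penalty: £1,636,800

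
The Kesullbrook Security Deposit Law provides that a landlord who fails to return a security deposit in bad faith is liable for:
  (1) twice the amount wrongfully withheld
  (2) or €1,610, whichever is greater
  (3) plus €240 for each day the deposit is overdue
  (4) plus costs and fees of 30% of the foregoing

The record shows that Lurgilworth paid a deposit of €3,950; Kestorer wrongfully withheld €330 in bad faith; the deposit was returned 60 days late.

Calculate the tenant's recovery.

€20,813

Doubled: 2 × €330 = €660
Minimum €1,610: €660 is below the minimum → €1,610
Late-return penalty: 60 × €240 = €14,400
Damages plus late penalty: €1,610 + €14,400 = €16,010
Costs and fees: 30% of €16,010 = €4,803
Total recovery: €16,010 + €4,803 = €20,813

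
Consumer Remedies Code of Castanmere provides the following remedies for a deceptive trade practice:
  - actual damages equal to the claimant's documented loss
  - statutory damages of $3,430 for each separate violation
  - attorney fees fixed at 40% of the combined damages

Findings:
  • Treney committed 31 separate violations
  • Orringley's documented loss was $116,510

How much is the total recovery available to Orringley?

Statutory damages: 31 × $3,430 = $106,330
Combined damages: $116,510 + $106,330 = $222,840
Attorney fees: 40% of $222,840 = $89,136
Total recovery: $222,840 + $89,136 = $311,976

$311,976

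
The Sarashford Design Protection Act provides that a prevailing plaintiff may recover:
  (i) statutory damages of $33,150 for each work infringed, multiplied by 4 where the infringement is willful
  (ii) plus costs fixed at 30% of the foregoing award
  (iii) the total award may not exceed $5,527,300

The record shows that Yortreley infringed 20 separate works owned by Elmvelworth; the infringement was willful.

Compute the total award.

Statutory damages: 20 × $33,150 = $663,000
Multiplied by 4: 4 × $663,000 = $2,652,000
Costs: 30% of $2,652,000 = $795,600
Award plus costs: $2,652,000 + $795,600 = $3,447,600
Cap at $5,527,300: $3,447,600 is within the cap, no reduction.

Award: $3,447,600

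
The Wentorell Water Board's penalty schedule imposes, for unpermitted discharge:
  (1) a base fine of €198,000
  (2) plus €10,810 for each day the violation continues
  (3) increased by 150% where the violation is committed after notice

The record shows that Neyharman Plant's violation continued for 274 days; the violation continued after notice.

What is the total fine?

€7,899,850

Per-day component: 274 × €10,810 = €2,961,940
Base plus per-day: €198,000 + €2,961,940 = €3,159,940
Enhancement: 150% of €3,159,940 = €4,739,910
Enhanced fine: €3,159,940 + €4,739,910 = €7,899,850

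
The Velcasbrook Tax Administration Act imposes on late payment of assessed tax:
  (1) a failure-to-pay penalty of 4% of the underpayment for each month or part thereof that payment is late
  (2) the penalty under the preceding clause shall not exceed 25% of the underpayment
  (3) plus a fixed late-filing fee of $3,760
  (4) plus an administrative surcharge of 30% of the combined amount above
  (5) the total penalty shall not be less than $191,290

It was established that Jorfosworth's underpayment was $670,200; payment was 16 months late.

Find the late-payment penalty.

Penalty: $222,703

Accrued rate: 4% × 16 = 64%, capped at 25% → 25%
Failure-to-pay penalty: 25% of $670,200 = $167,550
Penalty before surcharge: $167,550 + $3,760 = $171,310
Administrative surcharge: 30% of $171,310 = $51,393
Total penalty: $171,310 + $51,393 = $222,703
Minimum $191,290: $222,703 meets the minimum, no increase.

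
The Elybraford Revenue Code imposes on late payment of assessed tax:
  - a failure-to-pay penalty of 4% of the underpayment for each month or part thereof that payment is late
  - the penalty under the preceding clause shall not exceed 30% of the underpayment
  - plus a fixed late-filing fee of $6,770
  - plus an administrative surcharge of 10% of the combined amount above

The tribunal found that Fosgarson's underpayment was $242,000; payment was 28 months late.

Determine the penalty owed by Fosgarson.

Penalty: $87,307

Accrued rate: 4% × 28 = 112%, capped at 30% → 30%
Failure-to-pay penalty: 30% of $242,000 = $72,600
Penalty before surcharge: $72,600 + $6,770 = $79,370
Administrative surcharge: 10% of $79,370 = $7,937
Total penalty: $79,370 + $7,937 = $87,307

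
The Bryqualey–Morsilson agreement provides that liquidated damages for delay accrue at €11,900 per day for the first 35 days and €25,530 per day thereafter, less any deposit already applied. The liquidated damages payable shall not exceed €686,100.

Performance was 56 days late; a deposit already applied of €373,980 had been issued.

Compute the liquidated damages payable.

€578,650

First 35 days: 35 × €11,900 = €416,500
Remaining days: (56 − 35) × €25,530 = €536,130
Accrued per-day damages: €416,500 + €536,130 = €952,630
Less deposit already applied: €952,630 − €373,980 = €578,650
Cap at €686,100: €578,650 is within the cap, no reduction.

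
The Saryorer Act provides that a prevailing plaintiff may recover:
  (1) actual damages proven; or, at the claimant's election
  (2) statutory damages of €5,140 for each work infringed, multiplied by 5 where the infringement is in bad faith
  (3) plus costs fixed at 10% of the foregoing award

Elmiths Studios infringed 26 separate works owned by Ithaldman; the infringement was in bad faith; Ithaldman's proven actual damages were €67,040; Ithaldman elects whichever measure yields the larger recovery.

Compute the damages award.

Statutory damages: 26 × €5,140 = €133,640
Multiplied by 5: 5 × €133,640 = €668,200
Greater of actual damages (€67,040) or enhanced statutory damages (€668,200): €668,200
Costs: 10% of €668,200 = €66,820
Award plus costs: €668,200 + €66,820 = €735,020

€735,020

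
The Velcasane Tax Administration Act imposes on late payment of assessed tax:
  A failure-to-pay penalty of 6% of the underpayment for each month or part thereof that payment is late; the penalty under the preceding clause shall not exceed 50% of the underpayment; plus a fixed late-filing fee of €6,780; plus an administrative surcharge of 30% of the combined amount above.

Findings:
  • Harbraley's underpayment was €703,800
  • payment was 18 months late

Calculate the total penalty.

Accrued rate: 6% × 18 = 108%, capped at 50% → 50%
Failure-to-pay penalty: 50% of €703,800 = €351,900
Penalty before surcharge: €351,900 + €6,780 = €358,680
Administrative surcharge: 30% of €358,680 = €107,604
Total penalty: €358,680 + €107,604 = €466,284

€466,284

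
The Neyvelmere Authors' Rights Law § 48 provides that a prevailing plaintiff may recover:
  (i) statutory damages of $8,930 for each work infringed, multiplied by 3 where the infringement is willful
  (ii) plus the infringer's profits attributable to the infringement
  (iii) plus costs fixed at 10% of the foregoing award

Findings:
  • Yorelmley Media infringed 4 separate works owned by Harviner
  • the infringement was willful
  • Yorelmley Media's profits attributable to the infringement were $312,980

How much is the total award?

$462,154

Statutory damages: 4 × $8,930 = $35,720
Trebled: 3 × $35,720 = $107,160
Combined award: $107,160 + $312,980 = $420,140
Costs: 10% of $420,140 = $42,014
Award plus costs: $420,140 + $42,014 = $462,154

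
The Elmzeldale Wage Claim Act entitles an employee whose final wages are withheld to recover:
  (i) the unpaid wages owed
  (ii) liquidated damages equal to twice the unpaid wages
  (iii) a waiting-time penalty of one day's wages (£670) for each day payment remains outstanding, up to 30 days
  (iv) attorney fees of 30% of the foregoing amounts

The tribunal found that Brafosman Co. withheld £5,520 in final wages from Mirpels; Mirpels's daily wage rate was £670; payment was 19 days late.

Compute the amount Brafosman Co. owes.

£38,077

Doubled: 2 × £5,520 = £11,040
Penalty days: min(19, 30) = 19
Waiting-time penalty: 19 × £670 = £12,730
Subtotal: £5,520 + £11,040 + £12,730 = £29,290
Attorney fees: 30% of £29,290 = £8,787
Total award: £29,290 + £8,787 = £38,077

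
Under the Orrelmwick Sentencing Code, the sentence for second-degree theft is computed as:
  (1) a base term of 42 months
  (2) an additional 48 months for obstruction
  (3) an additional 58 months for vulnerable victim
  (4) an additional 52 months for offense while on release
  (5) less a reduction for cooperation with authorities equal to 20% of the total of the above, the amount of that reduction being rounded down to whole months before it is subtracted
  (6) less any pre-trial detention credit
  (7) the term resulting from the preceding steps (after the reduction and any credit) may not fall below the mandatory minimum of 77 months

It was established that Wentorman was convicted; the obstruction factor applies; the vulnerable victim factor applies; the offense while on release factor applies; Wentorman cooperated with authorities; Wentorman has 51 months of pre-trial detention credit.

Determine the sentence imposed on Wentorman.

Obstruction enhancement: +48 months
Vulnerable victim enhancement: +58 months
Offense while on release enhancement: +52 months
Adjusted term: 42 months + 48 months + 58 months + 52 months = 200 months
Cooperation with authorities reduction: 20% of 200 months = 40 months (rounded down)
After reduction: 200 − 40 = 160 months
Less pre-trial detention credit: 160 months − 51 months = 109 months
Minimum 77 months: 109 months meets the minimum, no increase.

109 months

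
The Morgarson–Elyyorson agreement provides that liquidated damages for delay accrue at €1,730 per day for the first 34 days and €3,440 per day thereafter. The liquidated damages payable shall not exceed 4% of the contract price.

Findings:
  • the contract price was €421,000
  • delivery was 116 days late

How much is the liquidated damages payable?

First 34 days: 34 × €1,730 = €58,820
Remaining days: (116 − 34) × €3,440 = €282,080
Accrued per-day damages: €58,820 + €282,080 = €340,900
Cap: 4% of €421,000 = €16,840
Cap at €16,840: €340,900 exceeds the cap → €16,840

€16,840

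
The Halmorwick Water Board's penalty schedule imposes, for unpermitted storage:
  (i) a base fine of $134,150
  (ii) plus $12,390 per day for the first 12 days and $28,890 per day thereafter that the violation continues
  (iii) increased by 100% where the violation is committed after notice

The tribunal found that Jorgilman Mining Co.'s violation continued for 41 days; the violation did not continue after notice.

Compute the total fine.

$1,120,640

First 12 days: 12 × $12,390 = $148,680
Remaining days: (41 − 12) × $28,890 = $837,810
Per-day component: $148,680 + $837,810 = $986,490
Base plus per-day: $134,150 + $986,490 = $1,120,640
The violation did not continue after notice: no 100% increase.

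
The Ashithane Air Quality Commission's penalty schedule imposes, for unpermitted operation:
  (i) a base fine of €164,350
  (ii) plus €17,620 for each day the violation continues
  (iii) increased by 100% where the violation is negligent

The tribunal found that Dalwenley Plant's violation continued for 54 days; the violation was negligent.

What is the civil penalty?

€2,231,660

Per-day component: 54 × €17,620 = €951,480
Base plus per-day: €164,350 + €951,480 = €1,115,830
Enhancement: 100% of €1,115,830 = €1,115,830
Enhanced fine: €1,115,830 + €1,115,830 = €2,231,660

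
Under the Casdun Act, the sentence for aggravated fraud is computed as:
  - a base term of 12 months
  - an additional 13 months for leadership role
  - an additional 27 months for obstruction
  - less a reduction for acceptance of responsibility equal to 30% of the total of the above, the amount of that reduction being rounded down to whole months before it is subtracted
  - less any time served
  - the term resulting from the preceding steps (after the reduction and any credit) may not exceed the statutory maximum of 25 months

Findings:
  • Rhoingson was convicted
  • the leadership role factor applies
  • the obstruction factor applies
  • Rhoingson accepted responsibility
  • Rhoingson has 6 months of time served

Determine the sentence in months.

Leadership role enhancement: +13 months
Obstruction enhancement: +27 months
Adjusted term: 12 months + 13 months + 27 months = 52 months
Acceptance of responsibility reduction: 30% of 52 months = 15 months (rounded down)
After reduction: 52 − 15 = 37 months
Less time served: 37 months − 6 months = 31 months
Cap at 25 months: 31 months exceeds the cap → 25 months

25 months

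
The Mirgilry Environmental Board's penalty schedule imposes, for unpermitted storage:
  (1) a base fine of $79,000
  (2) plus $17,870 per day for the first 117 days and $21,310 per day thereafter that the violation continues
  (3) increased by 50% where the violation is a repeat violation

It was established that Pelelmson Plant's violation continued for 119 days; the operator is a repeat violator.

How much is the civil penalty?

First 117 days: 117 × $17,870 = $2,090,790
Remaining days: (119 − 117) × $21,310 = $42,620
Per-day component: $2,090,790 + $42,620 = $2,133,410
Base plus per-day: $79,000 + $2,133,410 = $2,212,410
Enhancement: 50% of $2,212,410 = $1,106,205
Enhanced fine: $2,212,410 + $1,106,205 = $3,318,615

$3,318,615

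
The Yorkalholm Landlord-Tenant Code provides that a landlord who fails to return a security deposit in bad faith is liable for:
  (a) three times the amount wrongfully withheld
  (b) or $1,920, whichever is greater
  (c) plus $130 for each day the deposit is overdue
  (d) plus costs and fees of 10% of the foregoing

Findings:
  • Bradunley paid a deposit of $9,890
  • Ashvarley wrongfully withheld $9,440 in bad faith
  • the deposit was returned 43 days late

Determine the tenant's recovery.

Recovery: $37,301

Trebled: 3 × $9,440 = $28,320
Minimum $1,920: $28,320 meets the minimum, no increase.
Late-return penalty: 43 × $130 = $5,590
Damages plus late penalty: $28,320 + $5,590 = $33,910
Costs and fees: 10% of $33,910 = $3,391
Total recovery: $33,910 + $3,391 = $37,301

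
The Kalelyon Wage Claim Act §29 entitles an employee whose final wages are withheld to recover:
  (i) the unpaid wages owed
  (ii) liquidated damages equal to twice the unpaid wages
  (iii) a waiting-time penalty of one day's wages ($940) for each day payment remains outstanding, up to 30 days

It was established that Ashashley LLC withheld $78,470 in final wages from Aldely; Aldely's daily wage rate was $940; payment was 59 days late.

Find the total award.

Doubled: 2 × $78,470 = $156,940
Penalty days: min(59, 30) = 30
Waiting-time penalty: 30 × $940 = $28,200
Total award: $78,470 + $156,940 + $28,200 = $263,610

$263,610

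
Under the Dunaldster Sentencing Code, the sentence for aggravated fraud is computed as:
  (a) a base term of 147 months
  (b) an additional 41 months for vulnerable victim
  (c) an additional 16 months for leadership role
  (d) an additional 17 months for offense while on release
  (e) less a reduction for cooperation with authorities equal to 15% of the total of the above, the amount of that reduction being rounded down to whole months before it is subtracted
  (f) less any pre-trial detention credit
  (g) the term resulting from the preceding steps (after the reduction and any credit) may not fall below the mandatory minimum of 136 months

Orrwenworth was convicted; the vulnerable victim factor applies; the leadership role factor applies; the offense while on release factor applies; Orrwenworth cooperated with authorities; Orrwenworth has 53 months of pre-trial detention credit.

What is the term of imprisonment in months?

136 months

Vulnerable victim enhancement: +41 months
Leadership role enhancement: +16 months
Offense while on release enhancement: +17 months
Adjusted term: 147 months + 41 months + 16 months + 17 months = 221 months
Cooperation with authorities reduction: 15% of 221 months = 33 months (rounded down)
After reduction: 221 − 33 = 188 months
Less pre-trial detention credit: 188 months − 53 months = 135 months
Minimum 136 months: 135 months is below the minimum → 136 months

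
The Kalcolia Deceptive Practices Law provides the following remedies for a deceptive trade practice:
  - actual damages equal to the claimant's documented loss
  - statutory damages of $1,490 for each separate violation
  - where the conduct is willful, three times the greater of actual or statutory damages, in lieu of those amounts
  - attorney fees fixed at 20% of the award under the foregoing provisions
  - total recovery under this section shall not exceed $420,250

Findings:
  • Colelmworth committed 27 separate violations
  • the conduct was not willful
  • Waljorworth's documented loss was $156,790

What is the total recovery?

$236,424

Statutory damages: 27 × $1,490 = $40,230
Conduct not willful: the in-lieu enhancement does not apply.
Actual plus statutory damages: $156,790 + $40,230 = $197,020
Attorney fees: 20% of $197,020 = $39,404
Total before cap: $197,020 + $39,404 = $236,424
Cap at $420,250: $236,424 is within the cap, no reduction.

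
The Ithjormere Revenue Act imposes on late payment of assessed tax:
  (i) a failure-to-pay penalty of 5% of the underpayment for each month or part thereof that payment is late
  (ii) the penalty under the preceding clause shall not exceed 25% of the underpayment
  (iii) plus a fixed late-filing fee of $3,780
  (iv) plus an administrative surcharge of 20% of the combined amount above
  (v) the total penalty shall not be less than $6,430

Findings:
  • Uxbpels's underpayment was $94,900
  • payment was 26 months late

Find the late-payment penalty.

$33,006

Accrued rate: 5% × 26 = 130%, capped at 25% → 25%
Failure-to-pay penalty: 25% of $94,900 = $23,725
Penalty before surcharge: $23,725 + $3,780 = $27,505
Administrative surcharge: 20% of $27,505 = $5,501
Total penalty: $27,505 + $5,501 = $33,006
Minimum $6,430: $33,006 meets the minimum, no increase.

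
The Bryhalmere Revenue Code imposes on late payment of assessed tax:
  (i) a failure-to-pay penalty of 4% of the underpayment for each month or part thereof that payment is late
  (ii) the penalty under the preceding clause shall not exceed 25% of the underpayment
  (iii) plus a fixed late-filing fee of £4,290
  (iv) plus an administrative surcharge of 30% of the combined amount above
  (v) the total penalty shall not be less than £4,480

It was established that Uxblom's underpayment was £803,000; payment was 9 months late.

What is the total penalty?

Accrued rate: 4% × 9 = 36%, capped at 25% → 25%
Failure-to-pay penalty: 25% of £803,000 = £200,750
Penalty before surcharge: £200,750 + £4,290 = £205,040
Administrative surcharge: 30% of £205,040 = £61,512
Total penalty: £205,040 + £61,512 = £266,552
Minimum £4,480: £266,552 meets the minimum, no increase.

£266,552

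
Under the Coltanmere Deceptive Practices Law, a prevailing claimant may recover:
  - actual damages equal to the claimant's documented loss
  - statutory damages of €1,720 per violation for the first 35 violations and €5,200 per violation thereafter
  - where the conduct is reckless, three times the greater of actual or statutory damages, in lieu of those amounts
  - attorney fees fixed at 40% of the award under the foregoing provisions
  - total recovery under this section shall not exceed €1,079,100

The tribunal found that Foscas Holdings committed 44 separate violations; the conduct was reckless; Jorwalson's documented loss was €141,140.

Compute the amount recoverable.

€592,788

First 35 violations: 35 × €1,720 = €60,200
Remaining violations: (44 − 35) × €5,200 = €46,800
Statutory damages: €60,200 + €46,800 = €107,000
Greater of actual damages (€141,140) or statutory damages (€107,000): €141,140
Trebled: 3 × €141,140 = €423,420
Attorney fees: 40% of €423,420 = €169,368
Total before cap: €423,420 + €169,368 = €592,788
Cap at €1,079,100: €592,788 is within the cap, no reduction.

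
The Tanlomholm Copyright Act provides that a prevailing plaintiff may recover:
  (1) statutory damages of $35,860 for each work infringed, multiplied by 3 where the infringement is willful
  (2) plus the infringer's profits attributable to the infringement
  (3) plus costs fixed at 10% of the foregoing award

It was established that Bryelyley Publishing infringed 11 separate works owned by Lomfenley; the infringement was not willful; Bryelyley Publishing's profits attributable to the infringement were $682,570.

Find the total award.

Statutory damages: 11 × $35,860 = $394,460
Infringement not willful: no ×3 enhancement.
Combined award: $394,460 + $682,570 = $1,077,030
Costs: 10% of $1,077,030 = $107,703
Award plus costs: $1,077,030 + $107,703 = $1,184,733

Award: $1,184,733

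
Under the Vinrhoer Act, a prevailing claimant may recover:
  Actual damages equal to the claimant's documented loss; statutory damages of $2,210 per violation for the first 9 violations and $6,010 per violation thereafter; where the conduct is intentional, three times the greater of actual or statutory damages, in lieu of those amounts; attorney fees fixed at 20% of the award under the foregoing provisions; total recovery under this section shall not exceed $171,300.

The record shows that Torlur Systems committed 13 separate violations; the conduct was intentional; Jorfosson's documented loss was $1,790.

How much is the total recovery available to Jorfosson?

$158,148

First 9 violations: 9 × $2,210 = $19,890
Remaining violations: (13 − 9) × $6,010 = $24,040
Statutory damages: $19,890 + $24,040 = $43,930
Greater of actual damages ($1,790) or statutory damages ($43,930): $43,930
Trebled: 3 × $43,930 = $131,790
Attorney fees: 20% of $131,790 = $26,358
Total before cap: $131,790 + $26,358 = $158,148
Cap at $171,300: $158,148 is within the cap, no reduction.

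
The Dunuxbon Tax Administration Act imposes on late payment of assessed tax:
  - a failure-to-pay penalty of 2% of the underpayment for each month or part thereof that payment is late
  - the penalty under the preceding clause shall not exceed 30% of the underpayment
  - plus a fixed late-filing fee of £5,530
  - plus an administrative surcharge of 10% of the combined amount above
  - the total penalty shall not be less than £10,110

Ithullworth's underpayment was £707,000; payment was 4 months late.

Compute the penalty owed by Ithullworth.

£68,299

Accrued rate: 2% × 4 = 8%, capped at 30% → 8%
Failure-to-pay penalty: 8% of £707,000 = £56,560
Penalty before surcharge: £56,560 + £5,530 = £62,090
Administrative surcharge: 10% of £62,090 = £6,209
Total penalty: £62,090 + £6,209 = £68,299
Minimum £10,110: £68,299 meets the minimum, no increase.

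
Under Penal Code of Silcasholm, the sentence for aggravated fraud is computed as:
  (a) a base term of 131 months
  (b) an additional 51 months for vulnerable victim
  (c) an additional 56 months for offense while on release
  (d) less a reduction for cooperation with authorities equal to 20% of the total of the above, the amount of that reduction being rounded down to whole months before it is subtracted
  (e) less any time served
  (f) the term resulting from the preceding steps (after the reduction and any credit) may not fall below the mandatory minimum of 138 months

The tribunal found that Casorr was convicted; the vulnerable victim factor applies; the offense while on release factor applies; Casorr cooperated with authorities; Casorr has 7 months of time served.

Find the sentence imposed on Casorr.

184 months

Vulnerable victim enhancement: +51 months
Offense while on release enhancement: +56 months
Adjusted term: 131 months + 51 months + 56 months = 238 months
Cooperation with authorities reduction: 20% of 238 months = 47 months (rounded down)
After reduction: 238 − 47 = 191 months
Less time served: 191 months − 7 months = 184 months
Minimum 138 months: 184 months meets the minimum, no increase.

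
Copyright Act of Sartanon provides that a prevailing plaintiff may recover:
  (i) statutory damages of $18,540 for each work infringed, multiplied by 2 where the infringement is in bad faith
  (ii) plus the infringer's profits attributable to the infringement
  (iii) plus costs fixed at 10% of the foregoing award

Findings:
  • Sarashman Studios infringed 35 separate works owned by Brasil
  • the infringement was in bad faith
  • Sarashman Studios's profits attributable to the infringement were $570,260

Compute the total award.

$2,054,866

Statutory damages: 35 × $18,540 = $648,900
Doubled: 2 × $648,900 = $1,297,800
Combined award: $1,297,800 + $570,260 = $1,868,060
Costs: 10% of $1,868,060 = $186,806
Award plus costs: $1,868,060 + $186,806 = $2,054,866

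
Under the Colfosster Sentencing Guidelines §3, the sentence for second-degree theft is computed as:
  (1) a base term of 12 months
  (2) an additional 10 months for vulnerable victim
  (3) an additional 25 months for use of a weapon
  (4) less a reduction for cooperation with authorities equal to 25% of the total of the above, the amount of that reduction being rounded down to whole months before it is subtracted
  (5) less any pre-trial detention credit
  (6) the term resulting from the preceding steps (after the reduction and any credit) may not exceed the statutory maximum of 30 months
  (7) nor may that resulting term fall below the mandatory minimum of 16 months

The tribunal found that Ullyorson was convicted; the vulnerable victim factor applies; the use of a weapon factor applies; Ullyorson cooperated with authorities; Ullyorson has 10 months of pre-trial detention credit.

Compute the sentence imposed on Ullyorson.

Sentence: 26 months

Vulnerable victim enhancement: +10 months
Use of a weapon enhancement: +25 months
Adjusted term: 12 months + 10 months + 25 months = 47 months
Cooperation with authorities reduction: 25% of 47 months = 11 months (rounded down)
After reduction: 47 − 11 = 36 months
Less pre-trial detention credit: 36 months − 10 months = 26 months
Cap at 30 months: 26 months is within the cap, no reduction.
Minimum 16 months: 26 months meets the minimum, no increase.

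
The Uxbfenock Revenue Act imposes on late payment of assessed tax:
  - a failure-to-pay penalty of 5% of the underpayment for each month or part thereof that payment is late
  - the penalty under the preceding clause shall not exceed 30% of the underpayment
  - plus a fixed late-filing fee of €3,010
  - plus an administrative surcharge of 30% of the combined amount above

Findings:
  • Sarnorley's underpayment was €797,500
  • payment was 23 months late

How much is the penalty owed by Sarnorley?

€314,938

Accrued rate: 5% × 23 = 115%, capped at 30% → 30%
Failure-to-pay penalty: 30% of €797,500 = €239,250
Penalty before surcharge: €239,250 + €3,010 = €242,260
Administrative surcharge: 30% of €242,260 = €72,678
Total penalty: €242,260 + €72,678 = €314,938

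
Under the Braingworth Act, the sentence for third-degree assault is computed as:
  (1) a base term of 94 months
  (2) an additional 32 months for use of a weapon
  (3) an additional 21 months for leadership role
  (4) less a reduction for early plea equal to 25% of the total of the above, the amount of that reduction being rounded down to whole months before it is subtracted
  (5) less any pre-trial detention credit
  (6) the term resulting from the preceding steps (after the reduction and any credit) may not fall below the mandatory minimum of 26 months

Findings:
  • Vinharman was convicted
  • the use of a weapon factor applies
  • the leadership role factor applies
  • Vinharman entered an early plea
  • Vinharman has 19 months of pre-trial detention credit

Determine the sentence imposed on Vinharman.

Use of a weapon enhancement: +32 months
Leadership role enhancement: +21 months
Adjusted term: 94 months + 32 months + 21 months = 147 months
Early plea reduction: 25% of 147 months = 36 months (rounded down)
After reduction: 147 − 36 = 111 months
Less pre-trial detention credit: 111 months − 19 months = 92 months
Minimum 26 months: 92 months meets the minimum, no increase.

92 months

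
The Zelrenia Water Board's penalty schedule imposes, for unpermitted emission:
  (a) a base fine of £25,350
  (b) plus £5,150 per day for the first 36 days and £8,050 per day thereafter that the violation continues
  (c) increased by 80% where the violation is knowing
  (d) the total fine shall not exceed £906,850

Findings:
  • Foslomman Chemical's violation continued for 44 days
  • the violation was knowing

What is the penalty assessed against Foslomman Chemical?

£495,270

First 36 days: 36 × £5,150 = £185,400
Remaining days: (44 − 36) × £8,050 = £64,400
Per-day component: £185,400 + £64,400 = £249,800
Base plus per-day: £25,350 + £249,800 = £275,150
Enhancement: 80% of £275,150 = £220,120
Enhanced fine: £275,150 + £220,120 = £495,270
Cap at £906,850: £495,270 is within the cap, no reduction.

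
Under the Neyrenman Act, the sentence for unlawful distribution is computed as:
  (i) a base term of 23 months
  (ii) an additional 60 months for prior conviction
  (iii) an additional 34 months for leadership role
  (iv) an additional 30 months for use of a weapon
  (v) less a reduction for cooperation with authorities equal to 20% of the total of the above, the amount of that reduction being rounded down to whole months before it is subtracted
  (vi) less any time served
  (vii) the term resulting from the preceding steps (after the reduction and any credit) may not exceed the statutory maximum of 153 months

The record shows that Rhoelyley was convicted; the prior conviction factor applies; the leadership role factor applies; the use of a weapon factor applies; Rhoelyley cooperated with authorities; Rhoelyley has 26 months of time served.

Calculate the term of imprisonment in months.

Prior conviction enhancement: +60 months
Leadership role enhancement: +34 months
Use of a weapon enhancement: +30 months
Adjusted term: 23 months + 60 months + 34 months + 30 months = 147 months
Cooperation with authorities reduction: 20% of 147 months = 29 months (rounded down)
After reduction: 147 − 29 = 118 months
Less time served: 118 months − 26 months = 92 months
Cap at 153 months: 92 months is within the cap, no reduction.

Sentence: 92 months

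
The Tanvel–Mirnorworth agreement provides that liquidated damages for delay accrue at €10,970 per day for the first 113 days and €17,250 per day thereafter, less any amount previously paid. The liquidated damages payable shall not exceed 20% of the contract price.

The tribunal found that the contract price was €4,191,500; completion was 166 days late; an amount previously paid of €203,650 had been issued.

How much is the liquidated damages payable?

First 113 days: 113 × €10,970 = €1,239,610
Remaining days: (166 − 113) × €17,250 = €914,250
Accrued per-day damages: €1,239,610 + €914,250 = €2,153,860
Less amount previously paid: €2,153,860 − €203,650 = €1,950,210
Cap: 20% of €4,191,500 = €838,300
Cap at €838,300: €1,950,210 exceeds the cap → €838,300

€838,300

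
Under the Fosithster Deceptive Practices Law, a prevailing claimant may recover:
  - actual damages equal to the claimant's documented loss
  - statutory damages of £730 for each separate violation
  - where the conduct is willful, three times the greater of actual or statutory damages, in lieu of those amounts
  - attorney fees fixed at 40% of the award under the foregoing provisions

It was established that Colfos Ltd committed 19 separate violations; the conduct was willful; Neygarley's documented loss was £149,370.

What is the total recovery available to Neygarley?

£627,354

Statutory damages: 19 × £730 = £13,870
Greater of actual damages (£149,370) or statutory damages (£13,870): £149,370
Trebled: 3 × £149,370 = £448,110
Attorney fees: 40% of £448,110 = £179,244
Total recovery: £448,110 + £179,244 = £627,354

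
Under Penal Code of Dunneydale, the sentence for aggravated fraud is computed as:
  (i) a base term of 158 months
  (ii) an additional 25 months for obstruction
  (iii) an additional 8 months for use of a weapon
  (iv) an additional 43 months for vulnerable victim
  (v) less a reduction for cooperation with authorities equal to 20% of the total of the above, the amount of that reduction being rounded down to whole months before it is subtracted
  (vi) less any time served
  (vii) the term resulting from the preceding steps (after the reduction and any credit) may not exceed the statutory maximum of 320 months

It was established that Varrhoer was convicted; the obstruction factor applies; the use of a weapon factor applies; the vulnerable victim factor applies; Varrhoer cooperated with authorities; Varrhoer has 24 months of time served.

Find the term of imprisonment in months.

Obstruction enhancement: +25 months
Use of a weapon enhancement: +8 months
Vulnerable victim enhancement: +43 months
Adjusted term: 158 months + 25 months + 8 months + 43 months = 234 months
Cooperation with authorities reduction: 20% of 234 months = 46 months (rounded down)
After reduction: 234 − 46 = 188 months
Less time served: 188 months − 24 months = 164 months
Cap at 320 months: 164 months is within the cap, no reduction.

164 months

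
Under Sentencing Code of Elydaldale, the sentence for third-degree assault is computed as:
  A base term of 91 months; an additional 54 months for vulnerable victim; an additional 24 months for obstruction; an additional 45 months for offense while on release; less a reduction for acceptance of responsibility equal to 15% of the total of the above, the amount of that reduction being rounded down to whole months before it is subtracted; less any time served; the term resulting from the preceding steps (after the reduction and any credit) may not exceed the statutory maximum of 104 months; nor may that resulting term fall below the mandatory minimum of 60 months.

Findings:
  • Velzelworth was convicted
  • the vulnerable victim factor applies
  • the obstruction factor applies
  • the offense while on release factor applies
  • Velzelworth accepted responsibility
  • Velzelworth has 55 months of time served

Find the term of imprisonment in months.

Vulnerable victim enhancement: +54 months
Obstruction enhancement: +24 months
Offense while on release enhancement: +45 months
Adjusted term: 91 months + 54 months + 24 months + 45 months = 214 months
Acceptance of responsibility reduction: 15% of 214 months = 32 months (rounded down)
After reduction: 214 − 32 = 182 months
Less time served: 182 months − 55 months = 127 months
Cap at 104 months: 127 months exceeds the cap → 104 months
Minimum 60 months: 104 months meets the minimum, no increase.

104 months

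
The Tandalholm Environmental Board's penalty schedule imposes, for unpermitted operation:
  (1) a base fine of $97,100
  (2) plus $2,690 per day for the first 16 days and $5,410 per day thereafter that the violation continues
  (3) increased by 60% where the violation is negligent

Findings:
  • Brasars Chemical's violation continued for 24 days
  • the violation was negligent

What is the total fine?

First 16 days: 16 × $2,690 = $43,040
Remaining days: (24 − 16) × $5,410 = $43,280
Per-day component: $43,040 + $43,280 = $86,320
Base plus per-day: $97,100 + $86,320 = $183,420
Enhancement: 60% of $183,420 = $110,052
Enhanced fine: $183,420 + $110,052 = $293,472

$293,472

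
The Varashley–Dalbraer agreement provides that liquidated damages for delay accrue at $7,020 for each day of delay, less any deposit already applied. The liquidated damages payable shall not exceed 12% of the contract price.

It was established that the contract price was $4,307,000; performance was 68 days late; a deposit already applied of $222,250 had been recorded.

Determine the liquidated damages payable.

$255,110

Per-day damages: 68 × $7,020 = $477,360
Less deposit already applied: $477,360 − $222,250 = $255,110
Cap: 12% of $4,307,000 = $516,840
Cap at $516,840: $255,110 is within the cap, no reduction.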